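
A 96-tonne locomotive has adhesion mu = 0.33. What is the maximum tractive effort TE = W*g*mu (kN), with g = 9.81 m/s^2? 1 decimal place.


TE_max = W * g * mu
TE_max = 96 * 9.81 * 0.33
TE_max = 941.76 * 0.33
TE_max = 310.8 kN

310.8


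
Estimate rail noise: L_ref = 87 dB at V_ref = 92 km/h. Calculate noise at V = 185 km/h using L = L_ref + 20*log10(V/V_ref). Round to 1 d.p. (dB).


V/V_ref = 185 / 92 = 2.01087
log10(2.01087) = 0.303384
20 * 0.303384 = 6.0677
L = 87 + 6.0677 = 93.1 dB

93.1


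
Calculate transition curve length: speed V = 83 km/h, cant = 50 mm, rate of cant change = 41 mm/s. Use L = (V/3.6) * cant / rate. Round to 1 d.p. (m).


Convert speed: V = 83 / 3.6 = 23.0556 m/s
L = 23.0556 * 50 / 41
L = 1152.7778 / 41
L = 28.1 m

28.1


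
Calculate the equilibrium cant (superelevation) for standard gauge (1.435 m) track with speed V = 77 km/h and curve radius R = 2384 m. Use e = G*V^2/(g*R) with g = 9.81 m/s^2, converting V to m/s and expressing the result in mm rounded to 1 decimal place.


Convert speed: V = 77 / 3.6 = 21.3889 m/s
Apply formula: e = 1.435 * 21.3889^2 / (9.81 * 2384)
e = 1.435 * 457.4846 / 23387.04
e = 0.028071 m = 28.1 mm

28.1


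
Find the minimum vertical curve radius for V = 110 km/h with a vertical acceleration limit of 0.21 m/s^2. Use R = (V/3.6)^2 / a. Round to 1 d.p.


Convert speed: V = 110 / 3.6 = 30.5556 m/s
V^2 = 933.642 m^2/s^2
R_v = 933.642 / 0.21
R_v = 4445.9 m

4445.9


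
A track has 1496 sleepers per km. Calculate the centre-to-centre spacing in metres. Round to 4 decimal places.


Spacing = 1000 m / number of sleepers
Spacing = 1000 / 1496
Spacing = 0.6684 m

0.6684


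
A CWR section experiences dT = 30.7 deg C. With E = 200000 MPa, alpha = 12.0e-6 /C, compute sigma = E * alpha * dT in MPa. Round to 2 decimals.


sigma = E * alpha * dT
sigma = 200000 * 12.0e-6 * 30.7
sigma = 2.4 * 30.7
sigma = 73.68 MPa

73.68


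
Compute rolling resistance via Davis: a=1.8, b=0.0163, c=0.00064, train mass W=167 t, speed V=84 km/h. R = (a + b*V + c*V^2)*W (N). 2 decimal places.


b*V = 0.0163 * 84 = 1.3692
c*V^2 = 0.00064 * 7056 = 4.51584
R_per_t = 1.8 + 1.3692 + 4.51584 = 7.68504 N/t
R_total = 7.68504 * 167 = 1283.40 N

1283.40


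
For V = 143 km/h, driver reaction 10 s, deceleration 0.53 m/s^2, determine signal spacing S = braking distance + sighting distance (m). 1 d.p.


V = 143 / 3.6 = 39.7222 m/s
Braking distance = 39.7222^2 / (2*0.53) = 1488.5424 m
Sighting distance = 39.7222 * 10 = 397.2222 m
S = 1488.5424 + 397.2222 = 1885.8 m

1885.8


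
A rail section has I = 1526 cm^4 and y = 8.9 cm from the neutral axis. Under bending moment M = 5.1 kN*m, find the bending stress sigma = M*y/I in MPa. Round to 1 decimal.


Convert units:
M = 5.1 kN*m = 5100000 N*mm
y = 8.9 cm = 89 mm
I = 1526 cm^4 = 15260000 mm^4
sigma = 5100000 * 89 / 15260000
sigma = 29.7 MPa

29.7


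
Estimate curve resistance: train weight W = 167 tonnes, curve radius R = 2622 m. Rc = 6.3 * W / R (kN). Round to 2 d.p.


Rc = 6.3 * W / R
Rc = 6.3 * 167 / 2622
Rc = 1052.1 / 2622
Rc = 0.40 kN

0.40


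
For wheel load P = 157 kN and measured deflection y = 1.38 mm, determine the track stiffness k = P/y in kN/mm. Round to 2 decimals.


Track stiffness k = P / y
k = 157 / 1.38
k = 113.77 kN/mm

113.77


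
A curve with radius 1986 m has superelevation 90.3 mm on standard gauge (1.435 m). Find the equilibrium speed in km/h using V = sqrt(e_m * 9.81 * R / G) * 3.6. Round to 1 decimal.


Convert cant: e = 90.3 mm = 0.0903 m
V_ms = sqrt(0.0903 * 9.81 * 1986 / 1.435)
V_ms = sqrt(1225.98202) = 35.014 m/s
V = 35.014 * 3.6 = 126.1 km/h

126.1


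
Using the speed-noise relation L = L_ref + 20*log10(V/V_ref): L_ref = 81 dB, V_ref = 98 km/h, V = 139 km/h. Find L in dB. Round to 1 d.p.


V/V_ref = 139 / 98 = 1.418367
log10(1.418367) = 0.151789
20 * 0.151789 = 3.0358
L = 81 + 3.0358 = 84.0 dB

84.0


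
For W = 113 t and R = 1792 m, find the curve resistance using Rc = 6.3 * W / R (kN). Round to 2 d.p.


Rc = 6.3 * W / R
Rc = 6.3 * 113 / 1792
Rc = 711.9 / 1792
Rc = 0.40 kN

0.40


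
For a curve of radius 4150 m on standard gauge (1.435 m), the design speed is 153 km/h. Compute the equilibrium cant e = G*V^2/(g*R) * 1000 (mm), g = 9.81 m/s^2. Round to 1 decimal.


Convert speed: V = 153 / 3.6 = 42.5 m/s
Apply formula: e = 1.435 * 42.5^2 / (9.81 * 4150)
e = 1.435 * 1806.25 / 40711.5
e = 0.063667 m = 63.7 mm

63.7


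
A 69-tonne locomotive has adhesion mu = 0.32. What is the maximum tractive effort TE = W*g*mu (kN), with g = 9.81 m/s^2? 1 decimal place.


TE_max = W * g * mu
TE_max = 69 * 9.81 * 0.32
TE_max = 676.89 * 0.32
TE_max = 216.6 kN

216.6


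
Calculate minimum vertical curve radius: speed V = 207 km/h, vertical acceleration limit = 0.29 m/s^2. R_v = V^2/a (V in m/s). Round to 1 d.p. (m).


Convert speed: V = 207 / 3.6 = 57.5 m/s
V^2 = 3306.25 m^2/s^2
R_v = 3306.25 / 0.29
R_v = 11400.9 m

11400.9


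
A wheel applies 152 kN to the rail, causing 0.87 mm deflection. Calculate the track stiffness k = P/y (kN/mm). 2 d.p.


Track stiffness k = P / y
k = 152 / 0.87
k = 174.71 kN/mm

174.71


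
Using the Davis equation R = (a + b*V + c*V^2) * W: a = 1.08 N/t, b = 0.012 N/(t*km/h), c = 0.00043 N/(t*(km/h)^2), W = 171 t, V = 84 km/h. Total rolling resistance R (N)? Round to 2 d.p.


b*V = 0.012 * 84 = 1.008
c*V^2 = 0.00043 * 7056 = 3.03408
R_per_t = 1.08 + 1.008 + 3.03408 = 5.12208 N/t
R_total = 5.12208 * 171 = 875.88 N

875.88


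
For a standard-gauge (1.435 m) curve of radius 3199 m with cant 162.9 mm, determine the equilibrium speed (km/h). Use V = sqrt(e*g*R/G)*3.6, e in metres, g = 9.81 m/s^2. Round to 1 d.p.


Convert cant: e = 162.9 mm = 0.1629 m
V_ms = sqrt(0.1629 * 9.81 * 3199 / 1.435)
V_ms = sqrt(3562.479966) = 59.6865 m/s
V = 59.6865 * 3.6 = 214.9 km/h

214.9


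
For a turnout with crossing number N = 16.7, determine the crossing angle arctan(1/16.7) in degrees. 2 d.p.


1/N = 1/16.7 = 0.05988
angle = arctan(0.05988) = 0.059809 rad
angle = 0.059809 * 180/pi = 3.43 degrees

3.43


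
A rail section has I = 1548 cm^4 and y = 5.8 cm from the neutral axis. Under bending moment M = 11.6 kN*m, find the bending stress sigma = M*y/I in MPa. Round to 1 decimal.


Convert units:
M = 11.6 kN*m = 11600000 N*mm
y = 5.8 cm = 58 mm
I = 1548 cm^4 = 15480000 mm^4
sigma = 11600000 * 58 / 15480000
sigma = 43.5 MPa

43.5


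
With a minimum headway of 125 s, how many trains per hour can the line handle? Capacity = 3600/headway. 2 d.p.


Capacity = 3600 / headway
Capacity = 3600 / 125
Capacity = 28.80 trains/hour

28.80


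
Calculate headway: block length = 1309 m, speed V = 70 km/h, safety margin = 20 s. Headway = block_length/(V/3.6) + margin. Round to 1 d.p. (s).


V = 70 / 3.6 = 19.4444 m/s
Block traversal time = 1309 / 19.4444 = 67.32 s
Headway = 67.32 + 20
Headway = 87.3 s

87.3


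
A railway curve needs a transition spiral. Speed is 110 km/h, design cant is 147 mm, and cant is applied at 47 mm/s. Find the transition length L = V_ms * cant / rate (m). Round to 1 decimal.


Convert speed: V = 110 / 3.6 = 30.5556 m/s
L = 30.5556 * 147 / 47
L = 4491.6667 / 47
L = 95.6 m

95.6


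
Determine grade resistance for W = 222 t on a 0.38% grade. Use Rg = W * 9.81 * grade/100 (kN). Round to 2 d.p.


Rg = W * 9.81 * grade / 100
Rg = 222 * 9.81 * 0.38 / 100
Rg = 2177.82 * 0.0038
Rg = 8.28 kN

8.28


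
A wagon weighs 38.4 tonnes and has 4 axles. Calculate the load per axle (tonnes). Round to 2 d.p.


Load per axle = total weight / number of axles
Load = 38.4 / 4
Load = 9.60 tonnes

9.60


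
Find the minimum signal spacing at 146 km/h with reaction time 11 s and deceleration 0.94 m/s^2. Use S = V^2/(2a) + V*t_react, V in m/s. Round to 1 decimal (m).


V = 146 / 3.6 = 40.5556 m/s
Braking distance = 40.5556^2 / (2*0.94) = 874.8687 m
Sighting distance = 40.5556 * 11 = 446.1111 m
S = 874.8687 + 446.1111 = 1321.0 m

1321.0


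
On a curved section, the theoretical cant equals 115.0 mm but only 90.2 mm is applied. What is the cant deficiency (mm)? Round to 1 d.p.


Cant deficiency = equilibrium cant - actual cant
CD = 115.0 - 90.2
CD = 24.8 mm

24.8


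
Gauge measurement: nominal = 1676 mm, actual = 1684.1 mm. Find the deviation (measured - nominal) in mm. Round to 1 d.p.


Deviation = measured - nominal
Deviation = 1684.1 - 1676
Deviation = 8.1 mm

8.1


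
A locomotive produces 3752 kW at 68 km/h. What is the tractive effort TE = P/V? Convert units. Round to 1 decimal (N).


Convert: P = 3752 kW = 3752000 W
V = 68 / 3.6 = 18.8889 m/s
TE = 3752000 / 18.8889
TE = 198635.3 N

198635.3


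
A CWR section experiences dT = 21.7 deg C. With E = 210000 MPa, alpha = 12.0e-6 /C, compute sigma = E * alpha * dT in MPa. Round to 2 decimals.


sigma = E * alpha * dT
sigma = 210000 * 12.0e-6 * 21.7
sigma = 2.52 * 21.7
sigma = 54.68 MPa

54.68


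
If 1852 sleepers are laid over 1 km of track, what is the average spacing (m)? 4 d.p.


Spacing = 1000 m / number of sleepers
Spacing = 1000 / 1852
Spacing = 0.5400 m

0.5400


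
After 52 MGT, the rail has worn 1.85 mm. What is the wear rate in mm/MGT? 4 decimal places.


Wear rate = total wear / cumulative tonnage
Rate = 1.85 / 52
Rate = 0.0356 mm/MGT

0.0356


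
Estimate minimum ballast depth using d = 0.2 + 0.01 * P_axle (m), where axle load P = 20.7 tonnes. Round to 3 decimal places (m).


d = 0.2 + 0.01 * 20.7
d = 0.2 + 0.207
d = 0.407 m

0.407


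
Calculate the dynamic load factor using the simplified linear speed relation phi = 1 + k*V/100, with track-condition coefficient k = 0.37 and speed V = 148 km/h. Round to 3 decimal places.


phi = 1 + k * V / 100
phi = 1 + 0.37 * 148 / 100
phi = 1 + 0.5476
phi = 1.548

1.548


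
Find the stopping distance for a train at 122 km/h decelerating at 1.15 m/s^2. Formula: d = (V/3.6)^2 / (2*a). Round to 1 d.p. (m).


Convert speed: V = 122 / 3.6 = 33.8889 m/s
V^2 = 1148.4568
d = 1148.4568 / (2 * 1.15)
d = 1148.4568 / 2.3
d = 499.3 m

499.3


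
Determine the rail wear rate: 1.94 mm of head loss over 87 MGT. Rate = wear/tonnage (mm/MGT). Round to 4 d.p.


Wear rate = total wear / cumulative tonnage
Rate = 1.94 / 87
Rate = 0.0223 mm/MGT

0.0223


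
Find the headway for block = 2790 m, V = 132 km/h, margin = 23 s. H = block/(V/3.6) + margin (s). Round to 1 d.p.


V = 132 / 3.6 = 36.6667 m/s
Block traversal time = 2790 / 36.6667 = 76.0909 s
Headway = 76.0909 + 23
Headway = 99.1 s

99.1


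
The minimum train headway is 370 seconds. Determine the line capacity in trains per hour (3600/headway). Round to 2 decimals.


Capacity = 3600 / headway
Capacity = 3600 / 370
Capacity = 9.73 trains/hour

9.73


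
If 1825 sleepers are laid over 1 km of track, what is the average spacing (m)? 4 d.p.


Spacing = 1000 m / number of sleepers
Spacing = 1000 / 1825
Spacing = 0.5479 m

0.5479


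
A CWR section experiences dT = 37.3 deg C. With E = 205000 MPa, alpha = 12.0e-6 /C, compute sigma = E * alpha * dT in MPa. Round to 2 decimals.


sigma = E * alpha * dT
sigma = 205000 * 12.0e-6 * 37.3
sigma = 2.46 * 37.3
sigma = 91.76 MPa

91.76


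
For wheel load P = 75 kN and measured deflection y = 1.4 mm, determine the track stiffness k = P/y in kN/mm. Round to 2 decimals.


Track stiffness k = P / y
k = 75 / 1.4
k = 53.57 kN/mm

53.57


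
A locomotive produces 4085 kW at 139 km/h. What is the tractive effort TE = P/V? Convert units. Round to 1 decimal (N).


Convert: P = 4085 kW = 4085000 W
V = 139 / 3.6 = 38.6111 m/s
TE = 4085000 / 38.6111
TE = 105798.6 N

105798.6


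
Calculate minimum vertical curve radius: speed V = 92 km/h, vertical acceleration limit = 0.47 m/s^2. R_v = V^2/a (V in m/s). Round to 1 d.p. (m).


Convert speed: V = 92 / 3.6 = 25.5556 m/s
V^2 = 653.0864 m^2/s^2
R_v = 653.0864 / 0.47
R_v = 1389.5 m

1389.5


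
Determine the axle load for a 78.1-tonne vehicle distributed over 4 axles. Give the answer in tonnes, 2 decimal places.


Load per axle = total weight / number of axles
Load = 78.1 / 4
Load = 19.53 tonnes

19.53


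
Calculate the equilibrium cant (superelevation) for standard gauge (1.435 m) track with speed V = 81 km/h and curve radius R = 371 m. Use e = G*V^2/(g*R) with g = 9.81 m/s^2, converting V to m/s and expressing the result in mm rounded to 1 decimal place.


Convert speed: V = 81 / 3.6 = 22.5 m/s
Apply formula: e = 1.435 * 22.5^2 / (9.81 * 371)
e = 1.435 * 506.25 / 3639.51
e = 0.199606 m = 199.6 mm

199.6


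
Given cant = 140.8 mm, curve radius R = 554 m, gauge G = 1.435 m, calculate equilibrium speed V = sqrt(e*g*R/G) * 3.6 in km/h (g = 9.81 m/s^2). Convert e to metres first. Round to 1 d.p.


Convert cant: e = 140.8 mm = 0.1408 m
V_ms = sqrt(0.1408 * 9.81 * 554 / 1.435)
V_ms = sqrt(533.248357) = 23.0922 m/s
V = 23.0922 * 3.6 = 83.1 km/h

83.1


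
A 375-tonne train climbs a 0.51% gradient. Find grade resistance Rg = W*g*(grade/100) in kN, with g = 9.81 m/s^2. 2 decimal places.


Rg = W * 9.81 * grade / 100
Rg = 375 * 9.81 * 0.51 / 100
Rg = 3678.75 * 0.0051
Rg = 18.76 kN

18.76


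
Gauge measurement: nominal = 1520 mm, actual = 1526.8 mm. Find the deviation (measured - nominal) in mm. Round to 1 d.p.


Deviation = measured - nominal
Deviation = 1526.8 - 1520
Deviation = 6.8 mm

6.8


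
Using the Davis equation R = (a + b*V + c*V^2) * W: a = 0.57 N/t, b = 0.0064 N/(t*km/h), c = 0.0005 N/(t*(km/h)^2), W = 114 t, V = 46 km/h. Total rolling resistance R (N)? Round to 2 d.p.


b*V = 0.0064 * 46 = 0.2944
c*V^2 = 0.0005 * 2116 = 1.058
R_per_t = 0.57 + 0.2944 + 1.058 = 1.9224 N/t
R_total = 1.9224 * 114 = 219.15 N

219.15


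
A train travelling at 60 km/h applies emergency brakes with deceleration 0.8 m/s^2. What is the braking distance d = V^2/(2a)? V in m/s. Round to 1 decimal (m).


Convert speed: V = 60 / 3.6 = 16.6667 m/s
V^2 = 277.7778
d = 277.7778 / (2 * 0.8)
d = 277.7778 / 1.6
d = 173.6 m

173.6


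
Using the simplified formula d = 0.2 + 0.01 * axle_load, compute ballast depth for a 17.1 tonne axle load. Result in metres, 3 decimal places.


d = 0.2 + 0.01 * 17.1
d = 0.2 + 0.171
d = 0.371 m

0.371


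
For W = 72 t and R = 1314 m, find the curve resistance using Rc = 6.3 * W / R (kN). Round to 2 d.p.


Rc = 6.3 * W / R
Rc = 6.3 * 72 / 1314
Rc = 453.6 / 1314
Rc = 0.35 kN

0.35


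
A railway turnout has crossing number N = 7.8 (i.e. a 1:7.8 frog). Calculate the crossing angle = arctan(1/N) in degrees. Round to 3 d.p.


1/N = 1/7.8 = 0.128205
angle = arctan(0.128205) = 0.12751 rad
angle = 0.12751 * 180/pi = 7.306 degrees

7.306


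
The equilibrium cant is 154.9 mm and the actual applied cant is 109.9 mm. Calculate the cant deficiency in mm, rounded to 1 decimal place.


Cant deficiency = equilibrium cant - actual cant
CD = 154.9 - 109.9
CD = 45.0 mm

45.0


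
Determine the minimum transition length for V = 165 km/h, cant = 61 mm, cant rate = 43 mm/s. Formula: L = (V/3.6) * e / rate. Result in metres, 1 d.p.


Convert speed: V = 165 / 3.6 = 45.8333 m/s
L = 45.8333 * 61 / 43
L = 2795.8333 / 43
L = 65.0 m

65.0


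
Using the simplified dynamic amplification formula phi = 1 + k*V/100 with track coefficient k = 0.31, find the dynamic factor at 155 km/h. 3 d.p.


phi = 1 + k * V / 100
phi = 1 + 0.31 * 155 / 100
phi = 1 + 0.4805
phi = 1.481

1.481


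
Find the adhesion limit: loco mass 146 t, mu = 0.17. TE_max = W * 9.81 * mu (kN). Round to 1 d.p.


TE_max = W * g * mu
TE_max = 146 * 9.81 * 0.17
TE_max = 1432.26 * 0.17
TE_max = 243.5 kN

243.5


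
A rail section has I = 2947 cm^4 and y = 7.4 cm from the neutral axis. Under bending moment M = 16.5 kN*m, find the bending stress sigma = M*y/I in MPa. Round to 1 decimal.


Convert units:
M = 16.5 kN*m = 16500000 N*mm
y = 7.4 cm = 74 mm
I = 2947 cm^4 = 29470000 mm^4
sigma = 16500000 * 74 / 29470000
sigma = 41.4 MPa

41.4


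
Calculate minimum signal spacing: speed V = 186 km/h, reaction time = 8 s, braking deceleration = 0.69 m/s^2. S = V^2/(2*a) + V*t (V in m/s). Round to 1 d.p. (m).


V = 186 / 3.6 = 51.6667 m/s
Braking distance = 51.6667^2 / (2*0.69) = 1934.38 m
Sighting distance = 51.6667 * 8 = 413.3333 m
S = 1934.38 + 413.3333 = 2347.7 m

2347.7


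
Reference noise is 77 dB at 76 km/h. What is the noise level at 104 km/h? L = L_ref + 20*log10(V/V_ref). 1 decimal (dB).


V/V_ref = 104 / 76 = 1.368421
log10(1.368421) = 0.13622
20 * 0.13622 = 2.7244
L = 77 + 2.7244 = 79.7 dB

79.7


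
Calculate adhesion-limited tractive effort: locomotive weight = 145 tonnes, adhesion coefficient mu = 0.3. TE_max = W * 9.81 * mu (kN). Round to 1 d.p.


TE_max = W * g * mu
TE_max = 145 * 9.81 * 0.3
TE_max = 1422.45 * 0.3
TE_max = 426.7 kN

426.7


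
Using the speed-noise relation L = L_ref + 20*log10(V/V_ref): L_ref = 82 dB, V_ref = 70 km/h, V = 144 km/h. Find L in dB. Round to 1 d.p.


V/V_ref = 144 / 70 = 2.057143
log10(2.057143) = 0.313264
20 * 0.313264 = 6.2653
L = 82 + 6.2653 = 88.3 dB

88.3


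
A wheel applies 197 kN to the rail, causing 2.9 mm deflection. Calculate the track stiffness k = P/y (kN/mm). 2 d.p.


Track stiffness k = P / y
k = 197 / 2.9
k = 67.93 kN/mm

67.93


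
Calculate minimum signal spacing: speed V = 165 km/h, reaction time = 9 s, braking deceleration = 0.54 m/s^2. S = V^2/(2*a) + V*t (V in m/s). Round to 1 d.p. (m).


V = 165 / 3.6 = 45.8333 m/s
Braking distance = 45.8333^2 / (2*0.54) = 1945.0874 m
Sighting distance = 45.8333 * 9 = 412.5 m
S = 1945.0874 + 412.5 = 2357.6 m

2357.6


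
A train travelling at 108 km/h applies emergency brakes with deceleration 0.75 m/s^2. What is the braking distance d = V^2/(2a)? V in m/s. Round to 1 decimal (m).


Convert speed: V = 108 / 3.6 = 30.0 m/s
V^2 = 900.0
d = 900.0 / (2 * 0.75)
d = 900.0 / 1.5
d = 600.0 m

600.0


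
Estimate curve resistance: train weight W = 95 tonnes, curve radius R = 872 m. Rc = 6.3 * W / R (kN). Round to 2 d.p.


Rc = 6.3 * W / R
Rc = 6.3 * 95 / 872
Rc = 598.5 / 872
Rc = 0.69 kN

0.69


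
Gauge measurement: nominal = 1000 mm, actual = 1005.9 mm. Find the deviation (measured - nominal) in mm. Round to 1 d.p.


Deviation = measured - nominal
Deviation = 1005.9 - 1000
Deviation = 5.9 mm

5.9


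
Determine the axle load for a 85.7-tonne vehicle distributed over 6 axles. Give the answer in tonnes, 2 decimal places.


Load per axle = total weight / number of axles
Load = 85.7 / 6
Load = 14.28 tonnes

14.28


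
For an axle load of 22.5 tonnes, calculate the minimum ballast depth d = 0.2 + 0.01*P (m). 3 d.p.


d = 0.2 + 0.01 * 22.5
d = 0.2 + 0.225
d = 0.425 m

0.425


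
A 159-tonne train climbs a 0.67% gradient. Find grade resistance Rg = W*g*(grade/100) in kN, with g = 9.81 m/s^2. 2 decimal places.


Rg = W * 9.81 * grade / 100
Rg = 159 * 9.81 * 0.67 / 100
Rg = 1559.79 * 0.0067
Rg = 10.45 kN

10.45


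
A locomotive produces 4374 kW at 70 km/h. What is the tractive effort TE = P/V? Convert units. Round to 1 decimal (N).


Convert: P = 4374 kW = 4374000 W
V = 70 / 3.6 = 19.4444 m/s
TE = 4374000 / 19.4444
TE = 224948.6 N

224948.6


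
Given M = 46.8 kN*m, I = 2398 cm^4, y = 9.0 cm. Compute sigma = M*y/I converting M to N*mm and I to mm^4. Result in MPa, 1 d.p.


Convert units:
M = 46.8 kN*m = 46800000 N*mm
y = 9.0 cm = 90 mm
I = 2398 cm^4 = 23980000 mm^4
sigma = 46800000 * 90 / 23980000
sigma = 175.6 MPa

175.6


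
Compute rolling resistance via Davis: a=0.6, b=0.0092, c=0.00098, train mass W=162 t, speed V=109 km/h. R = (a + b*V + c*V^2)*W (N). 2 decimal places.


b*V = 0.0092 * 109 = 1.0028
c*V^2 = 0.00098 * 11881 = 11.64338
R_per_t = 0.6 + 1.0028 + 11.64338 = 13.24618 N/t
R_total = 13.24618 * 162 = 2145.88 N

2145.88


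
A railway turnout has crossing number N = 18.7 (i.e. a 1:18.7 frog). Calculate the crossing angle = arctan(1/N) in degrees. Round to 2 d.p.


1/N = 1/18.7 = 0.053476
angle = arctan(0.053476) = 0.053425 rad
angle = 0.053425 * 180/pi = 3.06 degrees

3.06


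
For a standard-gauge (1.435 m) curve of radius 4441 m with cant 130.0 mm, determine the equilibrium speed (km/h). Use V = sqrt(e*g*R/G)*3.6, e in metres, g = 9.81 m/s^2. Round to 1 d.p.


Convert cant: e = 130.0 mm = 0.1300 m
V_ms = sqrt(0.1300 * 9.81 * 4441 / 1.435)
V_ms = sqrt(3946.764669) = 62.8233 m/s
V = 62.8233 * 3.6 = 226.2 km/h

226.2


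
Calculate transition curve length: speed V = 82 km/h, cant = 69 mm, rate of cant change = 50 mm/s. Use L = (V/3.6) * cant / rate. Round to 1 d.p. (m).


Convert speed: V = 82 / 3.6 = 22.7778 m/s
L = 22.7778 * 69 / 50
L = 1571.6667 / 50
L = 31.4 m

31.4


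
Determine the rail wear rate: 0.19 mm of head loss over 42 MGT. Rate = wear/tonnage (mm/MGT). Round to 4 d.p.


Wear rate = total wear / cumulative tonnage
Rate = 0.19 / 42
Rate = 0.0045 mm/MGT

0.0045


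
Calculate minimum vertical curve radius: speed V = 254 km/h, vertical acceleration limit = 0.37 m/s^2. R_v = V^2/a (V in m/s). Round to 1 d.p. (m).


Convert speed: V = 254 / 3.6 = 70.5556 m/s
V^2 = 4978.0864 m^2/s^2
R_v = 4978.0864 / 0.37
R_v = 13454.3 m

13454.3


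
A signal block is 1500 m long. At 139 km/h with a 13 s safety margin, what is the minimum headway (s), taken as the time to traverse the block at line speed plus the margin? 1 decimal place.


V = 139 / 3.6 = 38.6111 m/s
Block traversal time = 1500 / 38.6111 = 38.8489 s
Headway = 38.8489 + 13
Headway = 51.8 s

51.8


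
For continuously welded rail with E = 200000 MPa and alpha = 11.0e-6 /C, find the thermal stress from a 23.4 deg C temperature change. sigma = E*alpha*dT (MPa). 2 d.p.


sigma = E * alpha * dT
sigma = 200000 * 11.0e-6 * 23.4
sigma = 2.2 * 23.4
sigma = 51.48 MPa

51.48


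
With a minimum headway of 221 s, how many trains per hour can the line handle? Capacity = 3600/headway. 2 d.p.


Capacity = 3600 / headway
Capacity = 3600 / 221
Capacity = 16.29 trains/hour

16.29


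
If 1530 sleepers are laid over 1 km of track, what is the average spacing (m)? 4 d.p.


Spacing = 1000 m / number of sleepers
Spacing = 1000 / 1530
Spacing = 0.6536 m

0.6536


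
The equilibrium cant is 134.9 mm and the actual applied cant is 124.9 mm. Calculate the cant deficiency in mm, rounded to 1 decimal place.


Cant deficiency = equilibrium cant - actual cant
CD = 134.9 - 124.9
CD = 10.0 mm

10.0


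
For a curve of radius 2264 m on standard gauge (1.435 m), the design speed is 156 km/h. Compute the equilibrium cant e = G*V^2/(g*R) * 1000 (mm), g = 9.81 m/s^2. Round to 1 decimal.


Convert speed: V = 156 / 3.6 = 43.3333 m/s
Apply formula: e = 1.435 * 43.3333^2 / (9.81 * 2264)
e = 1.435 * 1877.7778 / 22209.84
e = 0.121325 m = 121.3 mm

121.3


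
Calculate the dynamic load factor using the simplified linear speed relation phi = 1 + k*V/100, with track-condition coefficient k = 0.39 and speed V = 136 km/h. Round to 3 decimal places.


phi = 1 + k * V / 100
phi = 1 + 0.39 * 136 / 100
phi = 1 + 0.5304
phi = 1.530

1.530


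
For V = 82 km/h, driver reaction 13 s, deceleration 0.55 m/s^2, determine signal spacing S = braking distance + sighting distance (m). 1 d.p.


V = 82 / 3.6 = 22.7778 m/s
Braking distance = 22.7778^2 / (2*0.55) = 471.6611 m
Sighting distance = 22.7778 * 13 = 296.1111 m
S = 471.6611 + 296.1111 = 767.8 m

767.8


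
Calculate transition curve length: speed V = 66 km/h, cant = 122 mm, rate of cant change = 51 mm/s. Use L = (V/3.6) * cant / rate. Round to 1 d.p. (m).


Convert speed: V = 66 / 3.6 = 18.3333 m/s
L = 18.3333 * 122 / 51
L = 2236.6667 / 51
L = 43.9 m

43.9


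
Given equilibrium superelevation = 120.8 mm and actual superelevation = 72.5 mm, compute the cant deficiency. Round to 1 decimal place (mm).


Cant deficiency = equilibrium cant - actual cant
CD = 120.8 - 72.5
CD = 48.3 mm

48.3


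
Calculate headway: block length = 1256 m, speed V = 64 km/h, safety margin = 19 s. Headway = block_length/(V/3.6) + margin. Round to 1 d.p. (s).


V = 64 / 3.6 = 17.7778 m/s
Block traversal time = 1256 / 17.7778 = 70.65 s
Headway = 70.65 + 19
Headway = 89.7 s

89.7


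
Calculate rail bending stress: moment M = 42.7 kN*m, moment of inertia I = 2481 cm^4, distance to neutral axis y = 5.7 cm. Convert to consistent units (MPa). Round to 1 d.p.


Convert units:
M = 42.7 kN*m = 42700000 N*mm
y = 5.7 cm = 57 mm
I = 2481 cm^4 = 24810000 mm^4
sigma = 42700000 * 57 / 24810000
sigma = 98.1 MPa

98.1


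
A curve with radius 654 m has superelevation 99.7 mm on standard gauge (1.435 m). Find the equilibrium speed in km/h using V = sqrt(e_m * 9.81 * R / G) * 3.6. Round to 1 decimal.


Convert cant: e = 99.7 mm = 0.0997 m
V_ms = sqrt(0.0997 * 9.81 * 654 / 1.435)
V_ms = sqrt(445.748626) = 21.1128 m/s
V = 21.1128 * 3.6 = 76.0 km/h

76.0


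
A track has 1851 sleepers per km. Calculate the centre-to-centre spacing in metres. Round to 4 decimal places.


Spacing = 1000 m / number of sleepers
Spacing = 1000 / 1851
Spacing = 0.5402 m

0.5402


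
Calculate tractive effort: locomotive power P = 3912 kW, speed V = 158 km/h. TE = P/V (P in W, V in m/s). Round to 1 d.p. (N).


Convert: P = 3912 kW = 3912000 W
V = 158 / 3.6 = 43.8889 m/s
TE = 3912000 / 43.8889
TE = 89134.2 N

89134.2


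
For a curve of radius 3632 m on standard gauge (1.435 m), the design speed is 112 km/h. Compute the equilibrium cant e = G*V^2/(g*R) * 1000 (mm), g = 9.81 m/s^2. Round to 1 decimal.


Convert speed: V = 112 / 3.6 = 31.1111 m/s
Apply formula: e = 1.435 * 31.1111^2 / (9.81 * 3632)
e = 1.435 * 967.9012 / 35629.92
e = 0.038982 m = 39.0 mm

39.0


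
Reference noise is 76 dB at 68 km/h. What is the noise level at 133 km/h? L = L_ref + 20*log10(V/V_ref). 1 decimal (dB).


V/V_ref = 133 / 68 = 1.955882
log10(1.955882) = 0.291343
20 * 0.291343 = 5.8269
L = 76 + 5.8269 = 81.8 dB

81.8


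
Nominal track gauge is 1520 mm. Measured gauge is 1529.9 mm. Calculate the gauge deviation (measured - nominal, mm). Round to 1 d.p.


Deviation = measured - nominal
Deviation = 1529.9 - 1520
Deviation = 9.9 mm

9.9


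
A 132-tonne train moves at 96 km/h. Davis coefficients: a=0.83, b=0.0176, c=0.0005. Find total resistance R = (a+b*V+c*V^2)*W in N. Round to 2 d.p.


b*V = 0.0176 * 96 = 1.6896
c*V^2 = 0.0005 * 9216 = 4.608
R_per_t = 0.83 + 1.6896 + 4.608 = 7.1276 N/t
R_total = 7.1276 * 132 = 940.84 N

940.84


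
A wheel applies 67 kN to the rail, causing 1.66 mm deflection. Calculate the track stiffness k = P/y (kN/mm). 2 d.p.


Track stiffness k = P / y
k = 67 / 1.66
k = 40.36 kN/mm

40.36


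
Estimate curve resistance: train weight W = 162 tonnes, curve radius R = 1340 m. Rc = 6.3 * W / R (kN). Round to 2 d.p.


Rc = 6.3 * W / R
Rc = 6.3 * 162 / 1340
Rc = 1020.6 / 1340
Rc = 0.76 kN

0.76


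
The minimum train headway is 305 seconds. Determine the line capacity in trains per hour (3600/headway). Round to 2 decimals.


Capacity = 3600 / headway
Capacity = 3600 / 305
Capacity = 11.80 trains/hour

11.80


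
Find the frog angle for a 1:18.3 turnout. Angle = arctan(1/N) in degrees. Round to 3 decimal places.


1/N = 1/18.3 = 0.054645
angle = arctan(0.054645) = 0.054591 rad
angle = 0.054591 * 180/pi = 3.128 degrees

3.128


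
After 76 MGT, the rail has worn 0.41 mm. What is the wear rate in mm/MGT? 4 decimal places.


Wear rate = total wear / cumulative tonnage
Rate = 0.41 / 76
Rate = 0.0054 mm/MGT

0.0054


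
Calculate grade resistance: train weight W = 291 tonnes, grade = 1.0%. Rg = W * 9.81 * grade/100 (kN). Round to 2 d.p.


Rg = W * 9.81 * grade / 100
Rg = 291 * 9.81 * 1.0 / 100
Rg = 2854.71 * 0.01
Rg = 28.55 kN

28.55


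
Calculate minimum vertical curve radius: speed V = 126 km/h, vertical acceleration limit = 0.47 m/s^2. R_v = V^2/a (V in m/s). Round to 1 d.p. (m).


Convert speed: V = 126 / 3.6 = 35.0 m/s
V^2 = 1225.0 m^2/s^2
R_v = 1225.0 / 0.47
R_v = 2606.4 m

2606.4


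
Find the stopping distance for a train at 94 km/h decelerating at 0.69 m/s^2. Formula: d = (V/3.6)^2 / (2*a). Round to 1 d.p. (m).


Convert speed: V = 94 / 3.6 = 26.1111 m/s
V^2 = 681.7901
d = 681.7901 / (2 * 0.69)
d = 681.7901 / 1.38
d = 494.1 m

494.1


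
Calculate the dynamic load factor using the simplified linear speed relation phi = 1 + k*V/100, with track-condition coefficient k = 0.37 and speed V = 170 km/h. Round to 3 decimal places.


phi = 1 + k * V / 100
phi = 1 + 0.37 * 170 / 100
phi = 1 + 0.629
phi = 1.629

1.629


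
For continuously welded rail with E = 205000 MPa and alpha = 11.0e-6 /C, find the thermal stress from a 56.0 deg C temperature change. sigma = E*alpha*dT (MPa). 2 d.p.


sigma = E * alpha * dT
sigma = 205000 * 11.0e-6 * 56.0
sigma = 2.255 * 56.0
sigma = 126.28 MPa

126.28


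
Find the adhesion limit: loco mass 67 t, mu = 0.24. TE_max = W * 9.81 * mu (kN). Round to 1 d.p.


TE_max = W * g * mu
TE_max = 67 * 9.81 * 0.24
TE_max = 657.27 * 0.24
TE_max = 157.7 kN

157.7


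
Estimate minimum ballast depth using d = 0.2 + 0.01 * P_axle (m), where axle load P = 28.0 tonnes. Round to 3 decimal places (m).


d = 0.2 + 0.01 * 28.0
d = 0.2 + 0.28
d = 0.480 m

0.480


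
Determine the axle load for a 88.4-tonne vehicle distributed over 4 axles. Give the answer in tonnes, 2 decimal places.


Load per axle = total weight / number of axles
Load = 88.4 / 4
Load = 22.10 tonnes

22.10


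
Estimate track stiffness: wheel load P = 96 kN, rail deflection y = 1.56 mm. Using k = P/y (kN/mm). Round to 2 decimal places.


Track stiffness k = P / y
k = 96 / 1.56
k = 61.54 kN/mm

61.54


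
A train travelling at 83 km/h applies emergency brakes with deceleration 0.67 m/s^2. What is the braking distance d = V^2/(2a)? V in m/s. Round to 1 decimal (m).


Convert speed: V = 83 / 3.6 = 23.0556 m/s
V^2 = 531.5586
d = 531.5586 / (2 * 0.67)
d = 531.5586 / 1.34
d = 396.7 m

396.7


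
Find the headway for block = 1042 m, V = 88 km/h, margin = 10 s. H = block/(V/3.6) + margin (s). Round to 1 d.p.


V = 88 / 3.6 = 24.4444 m/s
Block traversal time = 1042 / 24.4444 = 42.6273 s
Headway = 42.6273 + 10
Headway = 52.6 s

52.6


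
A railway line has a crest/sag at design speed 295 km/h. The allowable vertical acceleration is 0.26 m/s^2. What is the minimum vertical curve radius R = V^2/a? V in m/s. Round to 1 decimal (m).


Convert speed: V = 295 / 3.6 = 81.9444 m/s
V^2 = 6714.892 m^2/s^2
R_v = 6714.892 / 0.26
R_v = 25826.5 m

25826.5


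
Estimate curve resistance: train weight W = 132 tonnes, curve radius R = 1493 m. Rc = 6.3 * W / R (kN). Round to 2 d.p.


Rc = 6.3 * W / R
Rc = 6.3 * 132 / 1493
Rc = 831.6 / 1493
Rc = 0.56 kN

0.56


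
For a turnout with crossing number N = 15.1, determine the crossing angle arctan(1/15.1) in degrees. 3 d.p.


1/N = 1/15.1 = 0.066225
angle = arctan(0.066225) = 0.066129 rad
angle = 0.066129 * 180/pi = 3.789 degrees

3.789


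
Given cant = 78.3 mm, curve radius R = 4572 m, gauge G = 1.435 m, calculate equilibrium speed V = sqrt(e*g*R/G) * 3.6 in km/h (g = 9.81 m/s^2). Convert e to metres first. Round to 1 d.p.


Convert cant: e = 78.3 mm = 0.0783 m
V_ms = sqrt(0.0783 * 9.81 * 4572 / 1.435)
V_ms = sqrt(2447.288053) = 49.4701 m/s
V = 49.4701 * 3.6 = 178.1 km/h

178.1


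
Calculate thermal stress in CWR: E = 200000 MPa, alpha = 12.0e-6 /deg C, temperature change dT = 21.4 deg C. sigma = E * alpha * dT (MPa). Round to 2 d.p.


sigma = E * alpha * dT
sigma = 200000 * 12.0e-6 * 21.4
sigma = 2.4 * 21.4
sigma = 51.36 MPa

51.36


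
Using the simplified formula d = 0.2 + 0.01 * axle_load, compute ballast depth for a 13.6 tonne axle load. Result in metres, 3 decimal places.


d = 0.2 + 0.01 * 13.6
d = 0.2 + 0.136
d = 0.336 m

0.336


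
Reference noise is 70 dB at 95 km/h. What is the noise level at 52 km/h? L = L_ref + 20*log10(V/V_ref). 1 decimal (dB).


V/V_ref = 52 / 95 = 0.547368
log10(0.547368) = -0.26172
20 * -0.26172 = -5.2344
L = 70 + -5.2344 = 64.8 dB

64.8


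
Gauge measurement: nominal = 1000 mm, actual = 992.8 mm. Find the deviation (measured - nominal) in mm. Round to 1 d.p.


Deviation = measured - nominal
Deviation = 992.8 - 1000
Deviation = -7.2 mm

-7.2


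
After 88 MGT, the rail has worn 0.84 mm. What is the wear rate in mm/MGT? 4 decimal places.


Wear rate = total wear / cumulative tonnage
Rate = 0.84 / 88
Rate = 0.0095 mm/MGT

0.0095


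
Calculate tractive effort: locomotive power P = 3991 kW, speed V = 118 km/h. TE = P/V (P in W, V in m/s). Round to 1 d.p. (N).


Convert: P = 3991 kW = 3991000 W
V = 118 / 3.6 = 32.7778 m/s
TE = 3991000 / 32.7778
TE = 121759.3 N

121759.3


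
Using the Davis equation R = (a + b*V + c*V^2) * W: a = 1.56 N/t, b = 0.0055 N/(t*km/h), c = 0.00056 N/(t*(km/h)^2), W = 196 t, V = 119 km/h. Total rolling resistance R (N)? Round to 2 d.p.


b*V = 0.0055 * 119 = 0.6545
c*V^2 = 0.00056 * 14161 = 7.93016
R_per_t = 1.56 + 0.6545 + 7.93016 = 10.14466 N/t
R_total = 10.14466 * 196 = 1988.35 N

1988.35


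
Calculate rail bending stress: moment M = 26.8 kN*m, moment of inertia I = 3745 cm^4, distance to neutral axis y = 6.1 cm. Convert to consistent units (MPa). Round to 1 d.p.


Convert units:
M = 26.8 kN*m = 26800000 N*mm
y = 6.1 cm = 61 mm
I = 3745 cm^4 = 37450000 mm^4
sigma = 26800000 * 61 / 37450000
sigma = 43.7 MPa

43.7


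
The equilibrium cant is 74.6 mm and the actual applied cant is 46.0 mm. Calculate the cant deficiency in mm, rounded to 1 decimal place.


Cant deficiency = equilibrium cant - actual cant
CD = 74.6 - 46.0
CD = 28.6 mm

28.6


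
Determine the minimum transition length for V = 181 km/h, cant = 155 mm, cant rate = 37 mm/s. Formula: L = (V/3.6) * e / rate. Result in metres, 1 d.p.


Convert speed: V = 181 / 3.6 = 50.2778 m/s
L = 50.2778 * 155 / 37
L = 7793.0556 / 37
L = 210.6 m

210.6


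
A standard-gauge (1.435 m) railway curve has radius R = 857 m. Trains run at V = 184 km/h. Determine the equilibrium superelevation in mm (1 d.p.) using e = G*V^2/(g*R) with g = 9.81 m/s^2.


Convert speed: V = 184 / 3.6 = 51.1111 m/s
Apply formula: e = 1.435 * 51.1111^2 / (9.81 * 857)
e = 1.435 * 2612.3457 / 8407.17
e = 0.445895 m = 445.9 mm

445.9


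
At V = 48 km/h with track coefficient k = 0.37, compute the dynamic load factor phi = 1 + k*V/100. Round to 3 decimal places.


phi = 1 + k * V / 100
phi = 1 + 0.37 * 48 / 100
phi = 1 + 0.1776
phi = 1.178

1.178


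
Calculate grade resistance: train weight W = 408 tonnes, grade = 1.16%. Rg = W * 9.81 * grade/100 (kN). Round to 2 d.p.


Rg = W * 9.81 * grade / 100
Rg = 408 * 9.81 * 1.16 / 100
Rg = 4002.48 * 0.0116
Rg = 46.43 kN

46.43


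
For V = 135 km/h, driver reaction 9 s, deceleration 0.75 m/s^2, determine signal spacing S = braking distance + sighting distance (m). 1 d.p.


V = 135 / 3.6 = 37.5 m/s
Braking distance = 37.5^2 / (2*0.75) = 937.5 m
Sighting distance = 37.5 * 9 = 337.5 m
S = 937.5 + 337.5 = 1275.0 m

1275.0


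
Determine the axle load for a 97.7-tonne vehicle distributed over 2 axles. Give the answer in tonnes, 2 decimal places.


Load per axle = total weight / number of axles
Load = 97.7 / 2
Load = 48.85 tonnes

48.85


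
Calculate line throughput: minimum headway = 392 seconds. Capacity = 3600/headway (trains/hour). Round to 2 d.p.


Capacity = 3600 / headway
Capacity = 3600 / 392
Capacity = 9.18 trains/hour

9.18


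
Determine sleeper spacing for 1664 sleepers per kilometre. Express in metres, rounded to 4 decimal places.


Spacing = 1000 m / number of sleepers
Spacing = 1000 / 1664
Spacing = 0.6010 m

0.6010


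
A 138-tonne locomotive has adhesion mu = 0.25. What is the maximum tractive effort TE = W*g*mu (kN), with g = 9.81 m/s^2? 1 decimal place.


TE_max = W * g * mu
TE_max = 138 * 9.81 * 0.25
TE_max = 1353.78 * 0.25
TE_max = 338.4 kN

338.4


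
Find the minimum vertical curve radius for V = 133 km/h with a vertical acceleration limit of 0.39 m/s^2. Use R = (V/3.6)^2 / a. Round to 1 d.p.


Convert speed: V = 133 / 3.6 = 36.9444 m/s
V^2 = 1364.892 m^2/s^2
R_v = 1364.892 / 0.39
R_v = 3499.7 m

3499.7


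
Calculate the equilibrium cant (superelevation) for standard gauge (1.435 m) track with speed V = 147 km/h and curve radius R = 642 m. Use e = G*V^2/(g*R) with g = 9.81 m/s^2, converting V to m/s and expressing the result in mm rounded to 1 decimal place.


Convert speed: V = 147 / 3.6 = 40.8333 m/s
Apply formula: e = 1.435 * 40.8333^2 / (9.81 * 642)
e = 1.435 * 1667.3611 / 6298.02
e = 0.379907 m = 379.9 mm

379.9


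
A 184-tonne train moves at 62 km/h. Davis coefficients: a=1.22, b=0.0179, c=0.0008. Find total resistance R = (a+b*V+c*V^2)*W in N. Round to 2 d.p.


b*V = 0.0179 * 62 = 1.1098
c*V^2 = 0.0008 * 3844 = 3.0752
R_per_t = 1.22 + 1.1098 + 3.0752 = 5.405 N/t
R_total = 5.405 * 184 = 994.52 N

994.52


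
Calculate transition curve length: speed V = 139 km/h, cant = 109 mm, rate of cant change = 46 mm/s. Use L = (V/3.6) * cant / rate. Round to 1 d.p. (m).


Convert speed: V = 139 / 3.6 = 38.6111 m/s
L = 38.6111 * 109 / 46
L = 4208.6111 / 46
L = 91.5 m

91.5


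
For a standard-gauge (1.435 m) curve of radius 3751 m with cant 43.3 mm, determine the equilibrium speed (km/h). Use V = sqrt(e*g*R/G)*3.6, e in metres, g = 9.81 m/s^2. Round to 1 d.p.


Convert cant: e = 43.3 mm = 0.0433 m
V_ms = sqrt(0.0433 * 9.81 * 3751 / 1.435)
V_ms = sqrt(1110.329981) = 33.3216 m/s
V = 33.3216 * 3.6 = 120.0 km/h

120.0


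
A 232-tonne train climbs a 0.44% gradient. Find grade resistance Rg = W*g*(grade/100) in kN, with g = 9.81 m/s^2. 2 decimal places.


Rg = W * 9.81 * grade / 100
Rg = 232 * 9.81 * 0.44 / 100
Rg = 2275.92 * 0.0044
Rg = 10.01 kN

10.01


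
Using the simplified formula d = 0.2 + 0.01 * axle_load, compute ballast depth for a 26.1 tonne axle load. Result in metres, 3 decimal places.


d = 0.2 + 0.01 * 26.1
d = 0.2 + 0.261
d = 0.461 m

0.461


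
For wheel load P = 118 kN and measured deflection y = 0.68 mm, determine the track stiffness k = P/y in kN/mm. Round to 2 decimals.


Track stiffness k = P / y
k = 118 / 0.68
k = 173.53 kN/mm

173.53


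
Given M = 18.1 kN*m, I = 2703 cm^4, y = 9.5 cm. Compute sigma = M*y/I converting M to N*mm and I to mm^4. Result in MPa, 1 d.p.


Convert units:
M = 18.1 kN*m = 18100000 N*mm
y = 9.5 cm = 95 mm
I = 2703 cm^4 = 27030000 mm^4
sigma = 18100000 * 95 / 27030000
sigma = 63.6 MPa

63.6


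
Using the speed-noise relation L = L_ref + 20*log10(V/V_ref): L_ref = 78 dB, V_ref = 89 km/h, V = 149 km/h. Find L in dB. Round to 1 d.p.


V/V_ref = 149 / 89 = 1.674157
log10(1.674157) = 0.223796
20 * 0.223796 = 4.4759
L = 78 + 4.4759 = 82.5 dB

82.5


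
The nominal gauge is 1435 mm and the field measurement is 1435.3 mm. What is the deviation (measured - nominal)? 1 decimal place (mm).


Deviation = measured - nominal
Deviation = 1435.3 - 1435
Deviation = 0.3 mm

0.3


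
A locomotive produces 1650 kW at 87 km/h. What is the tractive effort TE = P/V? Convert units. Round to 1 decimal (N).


Convert: P = 1650 kW = 1650000 W
V = 87 / 3.6 = 24.1667 m/s
TE = 1650000 / 24.1667
TE = 68275.9 N

68275.9


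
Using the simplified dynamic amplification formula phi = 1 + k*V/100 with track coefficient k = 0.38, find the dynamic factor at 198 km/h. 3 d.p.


phi = 1 + k * V / 100
phi = 1 + 0.38 * 198 / 100
phi = 1 + 0.7524
phi = 1.752

1.752


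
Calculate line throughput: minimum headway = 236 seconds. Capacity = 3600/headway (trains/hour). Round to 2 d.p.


Capacity = 3600 / headway
Capacity = 3600 / 236
Capacity = 15.25 trains/hour

15.25


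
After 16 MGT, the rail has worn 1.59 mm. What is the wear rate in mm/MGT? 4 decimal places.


Wear rate = total wear / cumulative tonnage
Rate = 1.59 / 16
Rate = 0.0994 mm/MGT

0.0994
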